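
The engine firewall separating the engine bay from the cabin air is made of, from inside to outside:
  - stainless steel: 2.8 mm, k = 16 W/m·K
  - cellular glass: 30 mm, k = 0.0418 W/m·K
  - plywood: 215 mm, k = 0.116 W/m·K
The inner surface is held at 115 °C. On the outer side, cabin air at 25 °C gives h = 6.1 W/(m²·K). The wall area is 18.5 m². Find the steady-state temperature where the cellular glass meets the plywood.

Series thermal resistances:
R_stainless steel = L/(kA) = 0.0028/(16×18.5) = 9.459×10^-6 K/W
R_cellular glass = L/(kA) = 0.03/(0.0418×18.5) = 0.03879 K/W
R_plywood = L/(kA) = 0.215/(0.116×18.5) = 0.1002 K/W
R_outer film = 1/(h_o·A) = 1/(6.1×18.5) = 0.008861 K/W
R_total = 0.1479 K/W;  Q = ΔT/R_total = 90/0.1479 = 608.7 W
T_interface = T_inner − Q·ΣR(inner→interface) = 115 − 609×0.0388

T ≈ 91.4 °C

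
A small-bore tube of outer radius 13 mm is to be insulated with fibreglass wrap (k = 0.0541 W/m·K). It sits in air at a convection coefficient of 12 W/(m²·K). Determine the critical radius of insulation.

r_cr ≈ 4.51 mm

For a cylinder r_cr = k/h = 0.0541/12
r_cr = 4.51 mm; since the bare radius (13 mm) is above r_cr, any added insulation will reduce heat loss.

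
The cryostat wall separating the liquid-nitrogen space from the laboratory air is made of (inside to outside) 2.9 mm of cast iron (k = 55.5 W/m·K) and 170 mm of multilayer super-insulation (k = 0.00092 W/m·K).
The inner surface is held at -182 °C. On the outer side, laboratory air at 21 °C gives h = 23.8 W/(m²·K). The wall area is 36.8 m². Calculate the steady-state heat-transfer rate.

Treating each layer as a thermal resistance in series:
R_cast iron = L/(kA) = 0.0029/(55.5×36.8) = 1.42×10^-6 K/W
R_multilayer super-insulation = L/(kA) = 0.17/(0.00092×36.8) = 5.021 K/W
R_outer film = 1/(h_o·A) = 1/(23.8×36.8) = 0.001142 K/W
R_total = 5.022 K/W
Q = ΔT / R_total = 203 / 5.022

Q ≈ 40.4 W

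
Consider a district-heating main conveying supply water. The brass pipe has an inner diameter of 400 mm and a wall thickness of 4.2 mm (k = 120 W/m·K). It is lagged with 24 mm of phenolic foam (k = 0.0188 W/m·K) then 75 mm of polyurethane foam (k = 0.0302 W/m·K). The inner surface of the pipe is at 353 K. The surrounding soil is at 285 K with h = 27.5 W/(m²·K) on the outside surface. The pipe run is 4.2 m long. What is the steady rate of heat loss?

Q ≈ 116 W

Per-layer cylindrical resistances, series-summed:
R_brass pipe wall = ln(204.2/200)/(2π×120×4.2) = 6.563×10^-6 K/W
R_phenolic foam = ln(228.2/204.2)/(2π×0.0188×4.2) = 0.224 K/W
R_polyurethane foam = ln(303.2/228.2)/(2π×0.0302×4.2) = 0.3566 K/W
R_outer film = 1/(h_o·2πr_oL) = 1/(27.5×2π×0.3032×4.2) = 0.004545 K/W
R_total = 0.5851 K/W
Q = ΔT/R_total = 68/0.5851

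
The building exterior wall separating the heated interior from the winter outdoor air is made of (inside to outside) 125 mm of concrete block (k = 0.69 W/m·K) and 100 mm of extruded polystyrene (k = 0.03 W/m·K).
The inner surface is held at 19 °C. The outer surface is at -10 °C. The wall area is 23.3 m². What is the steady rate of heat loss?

Using the resistance-network approach (series):
R_concrete block = L/(kA) = 0.125/(0.69×23.3) = 0.007775 K/W
R_extruded polystyrene = L/(kA) = 0.1/(0.03×23.3) = 0.1431 K/W
R_total = 0.1508 K/W
Q = ΔT / R_total = 29 / 0.1508

Q ≈ 192 W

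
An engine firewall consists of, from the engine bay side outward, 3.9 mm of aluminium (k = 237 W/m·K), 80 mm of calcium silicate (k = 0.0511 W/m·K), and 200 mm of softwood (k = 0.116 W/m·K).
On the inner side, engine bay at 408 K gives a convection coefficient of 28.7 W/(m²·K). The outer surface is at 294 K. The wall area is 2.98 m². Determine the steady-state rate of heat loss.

Using the resistance-network approach (series):
R_inner film = 1/(h_i·A) = 1/(28.7×2.98) = 0.01169 K/W
R_aluminium = L/(kA) = 0.0039/(237×2.98) = 5.522×10^-6 K/W
R_calcium silicate = L/(kA) = 0.08/(0.0511×2.98) = 0.5254 K/W
R_softwood = L/(kA) = 0.2/(0.116×2.98) = 0.5786 K/W
R_total = 1.116 K/W
Q = ΔT / R_total = 114 / 1.116

Q ≈ 102 W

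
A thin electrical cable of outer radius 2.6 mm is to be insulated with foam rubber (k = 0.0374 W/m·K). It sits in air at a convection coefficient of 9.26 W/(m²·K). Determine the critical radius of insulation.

For a cylinder r_cr = k/h = 0.0374/9.26
r_cr = 4.04 mm; since the bare radius (2.6 mm) is below r_cr, adding a thin layer of insulation will *increase* heat loss.

r_cr ≈ 4.04 mm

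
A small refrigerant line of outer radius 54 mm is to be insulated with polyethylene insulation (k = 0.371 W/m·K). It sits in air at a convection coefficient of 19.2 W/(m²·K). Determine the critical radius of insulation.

For a cylinder r_cr = k/h = 0.371/19.2
r_cr = 19.3 mm; since the bare radius (54 mm) is above r_cr, any added insulation will reduce heat loss.

r_cr ≈ 19.3 mm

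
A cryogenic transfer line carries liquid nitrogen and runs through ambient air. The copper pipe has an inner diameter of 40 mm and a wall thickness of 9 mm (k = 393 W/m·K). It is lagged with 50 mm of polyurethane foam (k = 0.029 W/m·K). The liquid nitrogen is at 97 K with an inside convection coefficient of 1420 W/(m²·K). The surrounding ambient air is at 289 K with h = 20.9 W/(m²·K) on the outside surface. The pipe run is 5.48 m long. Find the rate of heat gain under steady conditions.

Radial resistances (cylindrical: R_cond = ln(r_o/r_i)/(2πkL), R_conv = 1/(h·2πrL)):
R_inner film = 1/(h_i·2πr₁L) = 1/(1420×2π×0.02×5.48) = 0.001023 K/W
R_copper pipe wall = ln(29/20)/(2π×393×5.48) = 2.746×10^-5 K/W
R_polyurethane foam = ln(79/29)/(2π×0.029×5.48) = 1.004 K/W
R_outer film = 1/(h_o·2πr_oL) = 1/(20.9×2π×0.079×5.48) = 0.01759 K/W
R_total = 1.022 K/W
Q = ΔT/R_total = 192/1.022

Q ≈ 188 W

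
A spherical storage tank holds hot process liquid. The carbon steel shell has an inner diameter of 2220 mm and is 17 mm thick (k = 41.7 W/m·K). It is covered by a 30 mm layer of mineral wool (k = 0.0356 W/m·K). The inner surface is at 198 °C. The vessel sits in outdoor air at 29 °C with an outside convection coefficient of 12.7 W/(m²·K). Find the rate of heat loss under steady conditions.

Q ≈ 3010 W

For a spherical shell R = (1/r₁ − 1/r₂)/(4πk); film R = 1/(h·4πr²). In series:
R_carbon steel shell = (1/1.11 − 1/1.127)/(4π×41.7) = 2.593×10^-5 K/W
R_mineral wool = (1/1.127 − 1/1.157)/(4π×0.0356) = 0.05143 K/W
R_outer film = 1/(h·4πr_o²) = 1/(12.7×4π×1.157²) = 0.004681 K/W
R_total = 0.05614 K/W
Q = ΔT/R_total = 169/0.05614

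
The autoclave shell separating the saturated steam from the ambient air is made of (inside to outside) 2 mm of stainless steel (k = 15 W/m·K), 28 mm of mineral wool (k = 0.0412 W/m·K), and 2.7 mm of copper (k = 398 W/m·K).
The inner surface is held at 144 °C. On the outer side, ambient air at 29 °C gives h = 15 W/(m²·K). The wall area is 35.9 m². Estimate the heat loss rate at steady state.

Model the wall as resistances in series:
R_stainless steel = L/(kA) = 0.002/(15×35.9) = 3.714×10^-6 K/W
R_mineral wool = L/(kA) = 0.028/(0.0412×35.9) = 0.01893 K/W
R_copper = L/(kA) = 0.0027/(398×35.9) = 1.89×10^-7 K/W
R_outer film = 1/(h_o·A) = 1/(15×35.9) = 0.001857 K/W
R_total = 0.02079 K/W
Q = ΔT / R_total = 115 / 0.02079

Q ≈ 5530 W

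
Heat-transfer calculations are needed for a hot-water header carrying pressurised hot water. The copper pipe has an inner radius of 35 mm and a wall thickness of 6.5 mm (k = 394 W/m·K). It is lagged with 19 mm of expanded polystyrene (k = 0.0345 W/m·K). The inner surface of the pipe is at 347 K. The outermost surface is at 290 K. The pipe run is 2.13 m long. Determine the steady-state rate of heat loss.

Q ≈ 69.8 W

Radial resistances (cylindrical: R_cond = ln(r_o/r_i)/(2πkL), R_conv = 1/(h·2πrL)):
R_copper pipe wall = ln(41.5/35)/(2π×394×2.13) = 3.231×10^-5 K/W
R_expanded polystyrene = ln(60.5/41.5)/(2π×0.0345×2.13) = 0.8164 K/W
R_total = 0.8164 K/W
Q = ΔT/R_total = 57/0.8164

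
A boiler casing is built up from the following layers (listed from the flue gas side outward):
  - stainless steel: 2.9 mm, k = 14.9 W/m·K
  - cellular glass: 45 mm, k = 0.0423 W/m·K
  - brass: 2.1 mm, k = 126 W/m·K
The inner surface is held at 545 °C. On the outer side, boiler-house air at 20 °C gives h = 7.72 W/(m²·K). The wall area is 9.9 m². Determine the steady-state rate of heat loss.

Q ≈ 4350 W

Model the wall as resistances in series:
R_stainless steel = L/(kA) = 0.0029/(14.9×9.9) = 1.966×10^-5 K/W
R_cellular glass = L/(kA) = 0.045/(0.0423×9.9) = 0.1075 K/W
R_brass = L/(kA) = 0.0021/(126×9.9) = 1.684×10^-6 K/W
R_outer film = 1/(h_o·A) = 1/(7.72×9.9) = 0.01308 K/W
R_total = 0.1206 K/W
Q = ΔT / R_total = 525 / 0.1206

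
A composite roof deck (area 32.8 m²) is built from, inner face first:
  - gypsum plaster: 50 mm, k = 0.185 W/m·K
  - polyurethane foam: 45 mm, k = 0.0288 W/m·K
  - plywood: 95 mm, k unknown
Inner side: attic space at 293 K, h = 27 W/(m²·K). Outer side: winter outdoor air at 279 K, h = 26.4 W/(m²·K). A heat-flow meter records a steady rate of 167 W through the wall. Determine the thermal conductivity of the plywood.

k ≈ 0.113 W/(m·K)

Model the wall as resistances in series:
R_inner film = 1/(h_i·A) = 1/(27×32.8) = 0.001129 K/W
R_gypsum plaster = L/(kA) = 0.05/(0.185×32.8) = 0.00824 K/W
R_polyurethane foam = L/(kA) = 0.045/(0.0288×32.8) = 0.04764 K/W
R_outer film = 1/(h_o·A) = 1/(26.4×32.8) = 0.001155 K/W
Sum of known resistances R_other = 0.05816 K/W
Total R = ΔT/Q = 14/167 = 0.08383 K/W
R_plywood = R_total − R_other = 0.02567 K/W
k = L/(R·A) = 0.095/(0.02567×32.8)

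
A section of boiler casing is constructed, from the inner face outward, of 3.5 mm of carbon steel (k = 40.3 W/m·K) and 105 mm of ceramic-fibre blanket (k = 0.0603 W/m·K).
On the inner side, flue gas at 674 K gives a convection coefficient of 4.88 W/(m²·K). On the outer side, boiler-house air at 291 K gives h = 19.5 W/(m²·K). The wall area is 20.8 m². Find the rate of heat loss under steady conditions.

Q ≈ 3990 W

Thermal resistances in series:
R_inner film = 1/(h_i·A) = 1/(4.88×20.8) = 0.009852 K/W
R_carbon steel = L/(kA) = 0.0035/(40.3×20.8) = 4.175×10^-6 K/W
R_ceramic-fibre blanket = L/(kA) = 0.105/(0.0603×20.8) = 0.08372 K/W
R_outer film = 1/(h_o·A) = 1/(19.5×20.8) = 0.002465 K/W
R_total = 0.09604 K/W
Q = ΔT / R_total = 383 / 0.09604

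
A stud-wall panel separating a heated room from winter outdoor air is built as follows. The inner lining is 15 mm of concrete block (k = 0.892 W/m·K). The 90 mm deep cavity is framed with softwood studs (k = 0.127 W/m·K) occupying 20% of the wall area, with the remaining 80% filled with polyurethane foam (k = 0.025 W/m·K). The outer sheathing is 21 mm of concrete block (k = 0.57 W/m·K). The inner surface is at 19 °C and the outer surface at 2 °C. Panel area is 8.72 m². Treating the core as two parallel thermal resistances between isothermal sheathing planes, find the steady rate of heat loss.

Q ≈ 72.8 W

Sheathing layers in series; stud and cavity paths in parallel between them.
R_inner = 0.015/(0.892×8.72) = 0.001928 K/W
R_stud  = 0.09/(0.127×0.2×8.72) = 0.4063 K/W
R_cav   = 0.09/(0.025×0.8×8.72) = 0.5161 K/W
1/R_core = 1/R_stud + 1/R_cav → R_core = 0.2273 K/W
R_outer = 0.021/(0.57×8.72) = 0.004225 K/W
R_total = 0.2335 K/W
Q = ΔT/R_total = 17/0.2335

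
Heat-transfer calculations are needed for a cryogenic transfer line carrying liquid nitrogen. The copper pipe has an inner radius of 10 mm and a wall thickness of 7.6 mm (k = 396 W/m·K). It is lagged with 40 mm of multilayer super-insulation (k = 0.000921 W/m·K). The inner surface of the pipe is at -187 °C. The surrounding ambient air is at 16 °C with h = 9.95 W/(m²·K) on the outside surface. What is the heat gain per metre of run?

Cylindrical conduction, so R = ln(r₂/r₁)/(2πkL) per layer, in series:
R_copper pipe wall = ln(17.6/10)/(2π×396×1) = 2.272×10^-4 K/W
R_multilayer super-insulation = ln(57.6/17.6)/(2π×0.000921×1) = 204.9 K/W
R_outer film = 1/(h_o·2πr_oL) = 1/(9.95×2π×0.0576×1) = 0.2777 K/W
R_total = 205.2 K/W
Q = ΔT/R_total = 203/205.2

q′ ≈ 0.989 W/m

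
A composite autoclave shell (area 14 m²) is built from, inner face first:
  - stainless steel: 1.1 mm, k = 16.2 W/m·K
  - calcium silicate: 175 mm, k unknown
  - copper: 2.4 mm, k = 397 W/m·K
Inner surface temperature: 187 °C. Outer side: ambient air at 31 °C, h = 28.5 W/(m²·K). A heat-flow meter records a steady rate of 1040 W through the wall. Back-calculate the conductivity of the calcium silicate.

k ≈ 0.0848 W/(m·K)

Model the wall as resistances in series:
R_stainless steel = L/(kA) = 0.0011/(16.2×14) = 4.85×10^-6 K/W
R_copper = L/(kA) = 0.0024/(397×14) = 4.318×10^-7 K/W
R_outer film = 1/(h_o·A) = 1/(28.5×14) = 0.002506 K/W
Sum of known resistances R_other = 0.002512 K/W
Total R = ΔT/Q = 156/1040 = 0.15 K/W
R_calcium silicate = R_total − R_other = 0.1475 K/W
k = L/(R·A) = 0.175/(0.1475×14)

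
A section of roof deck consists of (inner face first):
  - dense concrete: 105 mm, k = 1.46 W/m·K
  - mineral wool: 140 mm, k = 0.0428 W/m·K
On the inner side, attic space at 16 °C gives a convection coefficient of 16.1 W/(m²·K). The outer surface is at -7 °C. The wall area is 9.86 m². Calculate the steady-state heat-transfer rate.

Using the resistance-network approach (series):
R_inner film = 1/(h_i·A) = 1/(16.1×9.86) = 0.006299 K/W
R_dense concrete = L/(kA) = 0.105/(1.46×9.86) = 0.007294 K/W
R_mineral wool = L/(kA) = 0.14/(0.0428×9.86) = 0.3317 K/W
R_total = 0.3453 K/W
Q = ΔT / R_total = 23 / 0.3453

Q ≈ 66.6 W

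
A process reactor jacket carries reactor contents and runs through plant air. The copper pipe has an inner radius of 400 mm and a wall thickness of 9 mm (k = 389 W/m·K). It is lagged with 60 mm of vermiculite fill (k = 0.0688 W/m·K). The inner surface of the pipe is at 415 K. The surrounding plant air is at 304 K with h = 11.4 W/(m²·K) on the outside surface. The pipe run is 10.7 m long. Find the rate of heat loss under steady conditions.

Q ≈ 3430 W

Radial resistances (cylindrical: R_cond = ln(r_o/r_i)/(2πkL), R_conv = 1/(h·2πrL)):
R_copper pipe wall = ln(409/400)/(2π×389×10.7) = 8.508×10^-7 K/W
R_vermiculite fill = ln(469/409)/(2π×0.0688×10.7) = 0.02959 K/W
R_outer film = 1/(h_o·2πr_oL) = 1/(11.4×2π×0.469×10.7) = 0.002782 K/W
R_total = 0.03238 K/W
Q = ΔT/R_total = 111/0.03238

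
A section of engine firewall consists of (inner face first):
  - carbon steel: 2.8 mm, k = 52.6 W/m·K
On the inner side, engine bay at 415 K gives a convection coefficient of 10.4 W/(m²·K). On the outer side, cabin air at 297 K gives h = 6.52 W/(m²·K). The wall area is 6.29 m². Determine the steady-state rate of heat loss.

Q ≈ 2970 W

Thermal resistances in series:
R_inner film = 1/(h_i·A) = 1/(10.4×6.29) = 0.01529 K/W
R_carbon steel = L/(kA) = 0.0028/(52.6×6.29) = 8.463×10^-6 K/W
R_outer film = 1/(h_o·A) = 1/(6.52×6.29) = 0.02438 K/W
R_total = 0.03968 K/W
Q = ΔT / R_total = 118 / 0.03968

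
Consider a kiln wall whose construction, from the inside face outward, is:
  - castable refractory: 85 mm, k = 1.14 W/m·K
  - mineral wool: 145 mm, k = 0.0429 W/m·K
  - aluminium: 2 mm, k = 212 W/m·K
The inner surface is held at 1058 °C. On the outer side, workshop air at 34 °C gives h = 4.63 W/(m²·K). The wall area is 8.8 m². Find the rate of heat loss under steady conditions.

Q ≈ 2460 W

Thermal resistances in series:
R_castable refractory = L/(kA) = 0.085/(1.14×8.8) = 0.008473 K/W
R_mineral wool = L/(kA) = 0.145/(0.0429×8.8) = 0.3841 K/W
R_aluminium = L/(kA) = 0.002/(212×8.8) = 1.072×10^-6 K/W
R_outer film = 1/(h_o·A) = 1/(4.63×8.8) = 0.02454 K/W
R_total = 0.4171 K/W
Q = ΔT / R_total = 1024 / 0.4171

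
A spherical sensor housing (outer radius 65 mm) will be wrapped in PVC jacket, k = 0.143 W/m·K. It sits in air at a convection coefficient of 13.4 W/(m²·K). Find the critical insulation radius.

r_cr ≈ 21.3 mm

For a sphere r_cr = 2k/h = 2×0.143/13.4
r_cr = 21.3 mm; since the bare radius (65 mm) is above r_cr, any added insulation will reduce heat loss.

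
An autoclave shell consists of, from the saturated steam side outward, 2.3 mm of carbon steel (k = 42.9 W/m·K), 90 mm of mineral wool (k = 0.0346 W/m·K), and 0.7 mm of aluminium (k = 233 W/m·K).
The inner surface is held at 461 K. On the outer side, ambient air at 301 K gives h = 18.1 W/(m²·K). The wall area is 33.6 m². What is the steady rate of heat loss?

Q ≈ 2020 W

Model the wall as resistances in series:
R_carbon steel = L/(kA) = 0.0023/(42.9×33.6) = 1.596×10^-6 K/W
R_mineral wool = L/(kA) = 0.09/(0.0346×33.6) = 0.07742 K/W
R_aluminium = L/(kA) = 0.0007/(233×33.6) = 8.941×10^-8 K/W
R_outer film = 1/(h_o·A) = 1/(18.1×33.6) = 0.001644 K/W
R_total = 0.07906 K/W
Q = ΔT / R_total = 160 / 0.07906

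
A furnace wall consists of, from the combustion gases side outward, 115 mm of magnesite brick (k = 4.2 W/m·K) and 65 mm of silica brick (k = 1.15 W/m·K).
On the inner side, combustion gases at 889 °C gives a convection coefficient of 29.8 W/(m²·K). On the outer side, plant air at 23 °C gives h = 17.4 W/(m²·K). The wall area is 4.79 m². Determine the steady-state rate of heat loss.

Q ≈ 23700 W

Treating each layer as a thermal resistance in series:
R_inner film = 1/(h_i·A) = 1/(29.8×4.79) = 0.007006 K/W
R_magnesite brick = L/(kA) = 0.115/(4.2×4.79) = 0.005716 K/W
R_silica brick = L/(kA) = 0.065/(1.15×4.79) = 0.0118 K/W
R_outer film = 1/(h_o·A) = 1/(17.4×4.79) = 0.012 K/W
R_total = 0.03652 K/W
Q = ΔT / R_total = 866 / 0.03652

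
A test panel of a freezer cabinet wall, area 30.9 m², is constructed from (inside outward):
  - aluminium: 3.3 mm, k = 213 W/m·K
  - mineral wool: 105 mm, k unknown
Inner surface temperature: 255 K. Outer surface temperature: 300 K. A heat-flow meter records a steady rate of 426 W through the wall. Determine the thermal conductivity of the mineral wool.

Model the wall as resistances in series:
R_aluminium = L/(kA) = 0.0033/(213×30.9) = 5.014×10^-7 K/W
Sum of known resistances R_other = 5.014×10^-7 K/W
Total R = ΔT/Q = 45/426 = 0.1056 K/W
R_mineral wool = R_total − R_other = 0.1056 K/W
k = L/(R·A) = 0.105/(0.1056×30.9)

k ≈ 0.0322 W/(m·K)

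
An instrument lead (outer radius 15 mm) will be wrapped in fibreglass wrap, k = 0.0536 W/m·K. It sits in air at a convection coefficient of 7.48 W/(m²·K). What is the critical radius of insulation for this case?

For a cylinder r_cr = k/h = 0.0536/7.48
r_cr = 7.17 mm; since the bare radius (15 mm) is above r_cr, any added insulation will reduce heat loss.

r_cr ≈ 7.17 mm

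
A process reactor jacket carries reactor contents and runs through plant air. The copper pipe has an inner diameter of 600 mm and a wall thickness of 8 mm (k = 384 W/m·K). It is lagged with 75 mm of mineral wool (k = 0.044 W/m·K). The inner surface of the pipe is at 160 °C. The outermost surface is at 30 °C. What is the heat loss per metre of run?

q′ ≈ 165 W/m

Radial resistances (cylindrical: R_cond = ln(r_o/r_i)/(2πkL), R_conv = 1/(h·2πrL)):
R_copper pipe wall = ln(308/300)/(2π×384×1) = 1.091×10^-5 K/W
R_mineral wool = ln(383/308)/(2π×0.044×1) = 0.7883 K/W
R_total = 0.7883 K/W
Q = ΔT/R_total = 130/0.7883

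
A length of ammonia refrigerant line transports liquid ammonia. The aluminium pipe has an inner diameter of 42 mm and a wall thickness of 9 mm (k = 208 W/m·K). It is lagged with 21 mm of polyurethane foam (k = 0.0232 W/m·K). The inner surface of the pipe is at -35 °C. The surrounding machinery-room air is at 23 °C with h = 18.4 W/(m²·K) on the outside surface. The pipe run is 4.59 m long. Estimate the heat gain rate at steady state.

For a radial system each layer contributes R = ln(r_out/r_in)/(2πkL); films add R = 1/(hA).
R_aluminium pipe wall = ln(30/21)/(2π×208×4.59) = 5.946×10^-5 K/W
R_polyurethane foam = ln(51/30)/(2π×0.0232×4.59) = 0.7931 K/W
R_outer film = 1/(h_o·2πr_oL) = 1/(18.4×2π×0.051×4.59) = 0.03695 K/W
R_total = 0.8301 K/W
Q = ΔT/R_total = 58/0.8301

Q ≈ 69.9 W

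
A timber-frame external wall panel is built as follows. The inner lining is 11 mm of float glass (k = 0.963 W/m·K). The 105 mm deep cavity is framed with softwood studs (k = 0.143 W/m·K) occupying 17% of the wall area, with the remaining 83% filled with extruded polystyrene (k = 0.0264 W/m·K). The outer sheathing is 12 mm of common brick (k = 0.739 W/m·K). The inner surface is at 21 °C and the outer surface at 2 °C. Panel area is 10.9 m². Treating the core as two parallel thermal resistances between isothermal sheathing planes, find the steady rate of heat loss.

Sheathing layers in series; stud and cavity paths in parallel between them.
R_inner = 0.011/(0.963×10.9) = 0.001048 K/W
R_stud  = 0.105/(0.143×0.17×10.9) = 0.3963 K/W
R_cav   = 0.105/(0.0264×0.83×10.9) = 0.4396 K/W
1/R_core = 1/R_stud + 1/R_cav → R_core = 0.2084 K/W
R_outer = 0.012/(0.739×10.9) = 0.00149 K/W
R_total = 0.2109 K/W
Q = ΔT/R_total = 19/0.2109

Q ≈ 90.1 W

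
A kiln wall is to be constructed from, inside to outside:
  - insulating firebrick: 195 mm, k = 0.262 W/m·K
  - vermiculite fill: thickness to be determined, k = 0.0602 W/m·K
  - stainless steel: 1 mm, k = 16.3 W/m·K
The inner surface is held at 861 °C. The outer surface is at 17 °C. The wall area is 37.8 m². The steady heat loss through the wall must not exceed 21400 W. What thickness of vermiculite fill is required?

L ≈ 44.9 mm

Model the wall as resistances in series:
R_insulating firebrick = L/(kA) = 0.195/(0.262×37.8) = 0.01969 K/W
R_stainless steel = L/(kA) = 0.001/(16.3×37.8) = 1.623×10^-6 K/W
Sum of the known resistances R_other = 0.01969 K/W
Required total resistance R_tot = ΔT/Q_allow = 844/21400 = 0.03944 K/W
R_vermiculite fill = R_tot − R_other = 0.01975 K/W
L = R·k·A = 0.01975×0.0602×37.8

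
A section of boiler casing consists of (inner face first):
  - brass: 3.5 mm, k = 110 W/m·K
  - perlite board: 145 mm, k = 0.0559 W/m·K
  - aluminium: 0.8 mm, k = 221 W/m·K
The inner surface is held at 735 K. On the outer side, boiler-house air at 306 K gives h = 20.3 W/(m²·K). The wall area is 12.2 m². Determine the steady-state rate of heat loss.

Q ≈ 1980 W

Using the resistance-network approach (series):
R_brass = L/(kA) = 0.0035/(110×12.2) = 2.608×10^-6 K/W
R_perlite board = L/(kA) = 0.145/(0.0559×12.2) = 0.2126 K/W
R_aluminium = L/(kA) = 0.0008/(221×12.2) = 2.967×10^-7 K/W
R_outer film = 1/(h_o·A) = 1/(20.3×12.2) = 0.004038 K/W
R_total = 0.2167 K/W
Q = ΔT / R_total = 429 / 0.2167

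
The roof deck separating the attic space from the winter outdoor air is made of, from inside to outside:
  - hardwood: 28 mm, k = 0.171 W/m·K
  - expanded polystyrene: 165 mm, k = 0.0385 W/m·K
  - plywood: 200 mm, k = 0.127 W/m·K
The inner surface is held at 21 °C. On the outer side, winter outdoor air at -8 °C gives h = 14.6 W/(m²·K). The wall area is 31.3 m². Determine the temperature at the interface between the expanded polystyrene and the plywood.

Model the wall as resistances in series:
R_hardwood = L/(kA) = 0.028/(0.171×31.3) = 0.005231 K/W
R_expanded polystyrene = L/(kA) = 0.165/(0.0385×31.3) = 0.1369 K/W
R_plywood = L/(kA) = 0.2/(0.127×31.3) = 0.05031 K/W
R_outer film = 1/(h_o·A) = 1/(14.6×31.3) = 0.002188 K/W
R_total = 0.1947 K/W;  Q = ΔT/R_total = 29/0.1947 = 149 W
T_interface = T_inner − Q·ΣR(inner→interface) = 21 − 149×0.1422

T ≈ -0.178 °C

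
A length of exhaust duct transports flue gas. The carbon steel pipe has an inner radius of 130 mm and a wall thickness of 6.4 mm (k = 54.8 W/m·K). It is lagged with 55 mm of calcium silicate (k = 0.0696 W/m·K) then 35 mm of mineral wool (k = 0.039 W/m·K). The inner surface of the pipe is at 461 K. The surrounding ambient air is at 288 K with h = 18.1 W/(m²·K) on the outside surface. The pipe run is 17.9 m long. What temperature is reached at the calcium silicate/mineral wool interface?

Treating each annulus and film as a series resistance:
R_carbon steel pipe wall = ln(136.4/130)/(2π×54.8×17.9) = 7.797×10^-6 K/W
R_calcium silicate = ln(191.4/136.4)/(2π×0.0696×17.9) = 0.04328 K/W
R_mineral wool = ln(226.4/191.4)/(2π×0.039×17.9) = 0.03829 K/W
R_outer film = 1/(h_o·2πr_oL) = 1/(18.1×2π×0.2264×17.9) = 0.00217 K/W
R_total = 0.08374 K/W
Q = ΔT/R_total = 173/0.08374
Q = 2070 W
T_interface = T_inner − Q·ΣR(inner→interface) = 461 − 2070×0.04329

T ≈ 372 K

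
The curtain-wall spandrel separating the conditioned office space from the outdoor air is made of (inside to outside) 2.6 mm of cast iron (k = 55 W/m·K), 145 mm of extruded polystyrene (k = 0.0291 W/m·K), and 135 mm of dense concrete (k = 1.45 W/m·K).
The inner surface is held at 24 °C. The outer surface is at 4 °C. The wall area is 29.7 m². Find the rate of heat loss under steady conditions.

Treating each layer as a thermal resistance in series:
R_cast iron = L/(kA) = 0.0026/(55×29.7) = 1.592×10^-6 K/W
R_extruded polystyrene = L/(kA) = 0.145/(0.0291×29.7) = 0.1678 K/W
R_dense concrete = L/(kA) = 0.135/(1.45×29.7) = 0.003135 K/W
R_total = 0.1709 K/W
Q = ΔT / R_total = 20 / 0.1709

Q ≈ 117 W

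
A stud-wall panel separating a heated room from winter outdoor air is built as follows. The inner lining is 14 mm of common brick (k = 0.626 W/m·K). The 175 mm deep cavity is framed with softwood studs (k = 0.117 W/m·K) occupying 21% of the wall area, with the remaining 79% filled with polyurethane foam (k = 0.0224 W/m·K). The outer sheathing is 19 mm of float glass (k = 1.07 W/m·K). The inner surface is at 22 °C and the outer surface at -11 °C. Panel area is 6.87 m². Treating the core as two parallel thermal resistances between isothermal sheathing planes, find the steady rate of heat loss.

Sheathing layers in series; stud and cavity paths in parallel between them.
R_inner = 0.014/(0.626×6.87) = 0.003255 K/W
R_stud  = 0.175/(0.117×0.21×6.87) = 1.037 K/W
R_cav   = 0.175/(0.0224×0.79×6.87) = 1.439 K/W
1/R_core = 1/R_stud + 1/R_cav → R_core = 0.6027 K/W
R_outer = 0.019/(1.07×6.87) = 0.002585 K/W
R_total = 0.6085 K/W
Q = ΔT/R_total = 33/0.6085

Q ≈ 54.2 W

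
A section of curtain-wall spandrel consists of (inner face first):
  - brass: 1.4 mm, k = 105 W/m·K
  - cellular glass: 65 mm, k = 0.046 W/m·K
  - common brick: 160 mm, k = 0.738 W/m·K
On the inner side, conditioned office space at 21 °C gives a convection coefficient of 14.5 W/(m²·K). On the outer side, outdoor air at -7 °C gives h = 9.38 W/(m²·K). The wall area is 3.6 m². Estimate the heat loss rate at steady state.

Thermal resistances in series:
R_inner film = 1/(h_i·A) = 1/(14.5×3.6) = 0.01916 K/W
R_brass = L/(kA) = 0.0014/(105×3.6) = 3.704×10^-6 K/W
R_cellular glass = L/(kA) = 0.065/(0.046×3.6) = 0.3925 K/W
R_common brick = L/(kA) = 0.16/(0.738×3.6) = 0.06022 K/W
R_outer film = 1/(h_o·A) = 1/(9.38×3.6) = 0.02961 K/W
R_total = 0.5015 K/W
Q = ΔT / R_total = 28 / 0.5015

Q ≈ 55.8 W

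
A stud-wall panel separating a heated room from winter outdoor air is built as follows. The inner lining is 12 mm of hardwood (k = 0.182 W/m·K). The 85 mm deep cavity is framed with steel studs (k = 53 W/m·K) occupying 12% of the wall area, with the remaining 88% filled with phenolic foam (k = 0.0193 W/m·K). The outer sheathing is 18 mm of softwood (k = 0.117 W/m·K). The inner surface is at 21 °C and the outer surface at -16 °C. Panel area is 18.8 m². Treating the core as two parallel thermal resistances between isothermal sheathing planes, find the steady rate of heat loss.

Sheathing layers in series; stud and cavity paths in parallel between them.
R_inner = 0.012/(0.182×18.8) = 0.003507 K/W
R_stud  = 0.085/(53×0.12×18.8) = 7.109×10^-4 K/W
R_cav   = 0.085/(0.0193×0.88×18.8) = 0.2662 K/W
1/R_core = 1/R_stud + 1/R_cav → R_core = 7.09×10^-4 K/W
R_outer = 0.018/(0.117×18.8) = 0.008183 K/W
R_total = 0.0124 K/W
Q = ΔT/R_total = 37/0.0124

Q ≈ 2980 W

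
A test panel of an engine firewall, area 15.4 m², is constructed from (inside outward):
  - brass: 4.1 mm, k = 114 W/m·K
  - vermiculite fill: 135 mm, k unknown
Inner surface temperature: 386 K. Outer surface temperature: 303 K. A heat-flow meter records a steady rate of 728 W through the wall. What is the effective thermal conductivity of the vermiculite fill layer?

k ≈ 0.0769 W/(m·K)

Model the wall as resistances in series:
R_brass = L/(kA) = 0.0041/(114×15.4) = 2.335×10^-6 K/W
Sum of known resistances R_other = 2.335×10^-6 K/W
Total R = ΔT/Q = 83/728 = 0.114 K/W
R_vermiculite fill = R_total − R_other = 0.114 K/W
k = L/(R·A) = 0.135/(0.114×15.4)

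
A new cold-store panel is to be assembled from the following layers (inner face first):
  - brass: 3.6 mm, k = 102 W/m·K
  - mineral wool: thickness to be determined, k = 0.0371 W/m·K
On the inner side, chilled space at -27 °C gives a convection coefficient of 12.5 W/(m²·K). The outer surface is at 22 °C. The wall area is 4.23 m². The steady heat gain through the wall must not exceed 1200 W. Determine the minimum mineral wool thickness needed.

L ≈ 3.44 mm

Using the resistance-network approach (series):
R_inner film = 1/(h_i·A) = 1/(12.5×4.23) = 0.01891 K/W
R_brass = L/(kA) = 0.0036/(102×4.23) = 8.344×10^-6 K/W
Sum of the known resistances R_other = 0.01892 K/W
Required total resistance R_tot = ΔT/Q_allow = 49/1200 = 0.04083 K/W
R_mineral wool = R_tot − R_other = 0.02191 K/W
L = R·k·A = 0.02191×0.0371×4.23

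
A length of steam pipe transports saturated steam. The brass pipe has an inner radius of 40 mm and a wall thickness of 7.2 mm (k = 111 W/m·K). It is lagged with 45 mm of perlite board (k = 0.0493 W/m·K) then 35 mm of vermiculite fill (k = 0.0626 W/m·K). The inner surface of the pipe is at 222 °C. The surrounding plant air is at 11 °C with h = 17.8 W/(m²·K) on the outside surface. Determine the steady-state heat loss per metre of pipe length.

Treating each annulus and film as a series resistance:
R_brass pipe wall = ln(47.2/40)/(2π×111×1) = 2.373×10^-4 K/W
R_perlite board = ln(92.2/47.2)/(2π×0.0493×1) = 2.162 K/W
R_vermiculite fill = ln(127.2/92.2)/(2π×0.0626×1) = 0.8181 K/W
R_outer film = 1/(h_o·2πr_oL) = 1/(17.8×2π×0.1272×1) = 0.07029 K/W
R_total = 3.05 K/W
Q = ΔT/R_total = 211/3.05

q′ ≈ 69.2 W/m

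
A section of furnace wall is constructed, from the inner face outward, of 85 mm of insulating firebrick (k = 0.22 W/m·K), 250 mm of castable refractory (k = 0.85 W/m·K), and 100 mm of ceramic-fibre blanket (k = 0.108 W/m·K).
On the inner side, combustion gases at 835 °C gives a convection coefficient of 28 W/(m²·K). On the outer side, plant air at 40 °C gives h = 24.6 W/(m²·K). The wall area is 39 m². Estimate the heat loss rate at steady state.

Series thermal resistances:
R_inner film = 1/(h_i·A) = 1/(28×39) = 9.158×10^-4 K/W
R_insulating firebrick = L/(kA) = 0.085/(0.22×39) = 0.009907 K/W
R_castable refractory = L/(kA) = 0.25/(0.85×39) = 0.007541 K/W
R_ceramic-fibre blanket = L/(kA) = 0.1/(0.108×39) = 0.02374 K/W
R_outer film = 1/(h_o·A) = 1/(24.6×39) = 0.001042 K/W
R_total = 0.04315 K/W
Q = ΔT / R_total = 795 / 0.04315

Q ≈ 18400 W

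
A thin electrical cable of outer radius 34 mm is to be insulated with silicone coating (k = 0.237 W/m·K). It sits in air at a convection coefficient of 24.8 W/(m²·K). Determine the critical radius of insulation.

r_cr ≈ 9.56 mm

For a cylinder r_cr = k/h = 0.237/24.8
r_cr = 9.56 mm; since the bare radius (34 mm) is above r_cr, any added insulation will reduce heat loss.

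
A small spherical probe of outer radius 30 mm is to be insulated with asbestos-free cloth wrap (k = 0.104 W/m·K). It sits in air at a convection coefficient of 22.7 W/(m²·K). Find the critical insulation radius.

For a sphere r_cr = 2k/h = 2×0.104/22.7
r_cr = 9.16 mm; since the bare radius (30 mm) is above r_cr, any added insulation will reduce heat loss.

r_cr ≈ 9.16 mm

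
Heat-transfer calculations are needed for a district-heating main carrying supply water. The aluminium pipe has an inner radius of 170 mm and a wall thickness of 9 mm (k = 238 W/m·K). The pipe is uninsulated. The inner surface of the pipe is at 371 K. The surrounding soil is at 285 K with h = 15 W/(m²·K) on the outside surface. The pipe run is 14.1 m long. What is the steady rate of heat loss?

Q ≈ 20400 W

For a radial system each layer contributes R = ln(r_out/r_in)/(2πkL); films add R = 1/(hA).
R_aluminium pipe wall = ln(179/170)/(2π×238×14.1) = 2.447×10^-6 K/W
R_outer film = 1/(h_o·2πr_oL) = 1/(15×2π×0.179×14.1) = 0.004204 K/W
R_total = 0.004206 K/W
Q = ΔT/R_total = 86/0.004206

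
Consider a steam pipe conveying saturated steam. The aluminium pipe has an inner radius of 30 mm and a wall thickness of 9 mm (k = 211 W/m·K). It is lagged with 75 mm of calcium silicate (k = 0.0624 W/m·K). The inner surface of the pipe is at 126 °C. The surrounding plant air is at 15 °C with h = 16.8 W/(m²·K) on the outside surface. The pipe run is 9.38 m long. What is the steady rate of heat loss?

Q ≈ 369 W

For a radial system each layer contributes R = ln(r_out/r_in)/(2πkL); films add R = 1/(hA).
R_aluminium pipe wall = ln(39/30)/(2π×211×9.38) = 2.11×10^-5 K/W
R_calcium silicate = ln(114/39)/(2π×0.0624×9.38) = 0.2917 K/W
R_outer film = 1/(h_o·2πr_oL) = 1/(16.8×2π×0.114×9.38) = 0.008859 K/W
R_total = 0.3005 K/W
Q = ΔT/R_total = 111/0.3005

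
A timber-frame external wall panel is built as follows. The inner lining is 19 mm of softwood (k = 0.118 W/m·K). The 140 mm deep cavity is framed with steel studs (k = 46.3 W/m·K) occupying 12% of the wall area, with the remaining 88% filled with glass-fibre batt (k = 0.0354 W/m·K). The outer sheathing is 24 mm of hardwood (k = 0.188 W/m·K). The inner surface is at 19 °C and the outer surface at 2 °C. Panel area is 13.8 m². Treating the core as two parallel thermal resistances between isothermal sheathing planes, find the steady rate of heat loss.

Sheathing layers in series; stud and cavity paths in parallel between them.
R_inner = 0.019/(0.118×13.8) = 0.01167 K/W
R_stud  = 0.14/(46.3×0.12×13.8) = 0.001826 K/W
R_cav   = 0.14/(0.0354×0.88×13.8) = 0.3257 K/W
1/R_core = 1/R_stud + 1/R_cav → R_core = 0.001816 K/W
R_outer = 0.024/(0.188×13.8) = 0.009251 K/W
R_total = 0.02273 K/W
Q = ΔT/R_total = 17/0.02273

Q ≈ 748 W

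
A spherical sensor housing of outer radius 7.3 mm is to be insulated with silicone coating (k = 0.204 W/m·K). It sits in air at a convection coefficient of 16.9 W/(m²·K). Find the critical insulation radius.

r_cr ≈ 24.1 mm

For a sphere r_cr = 2k/h = 2×0.204/16.9
r_cr = 24.1 mm; since the bare radius (7.3 mm) is below r_cr, adding a thin layer of insulation will *increase* heat loss.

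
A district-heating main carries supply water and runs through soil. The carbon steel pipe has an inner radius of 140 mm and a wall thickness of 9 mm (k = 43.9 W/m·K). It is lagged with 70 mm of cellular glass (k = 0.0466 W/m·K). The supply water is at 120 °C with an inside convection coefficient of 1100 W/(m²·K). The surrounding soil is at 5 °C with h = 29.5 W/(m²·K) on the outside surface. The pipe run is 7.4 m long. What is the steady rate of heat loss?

Q ≈ 634 W

For a radial system each layer contributes R = ln(r_out/r_in)/(2πkL); films add R = 1/(hA).
R_inner film = 1/(h_i·2πr₁L) = 1/(1100×2π×0.14×7.4) = 1.397×10^-4 K/W
R_carbon steel pipe wall = ln(149/140)/(2π×43.9×7.4) = 3.052×10^-5 K/W
R_cellular glass = ln(219/149)/(2π×0.0466×7.4) = 0.1777 K/W
R_outer film = 1/(h_o·2πr_oL) = 1/(29.5×2π×0.219×7.4) = 0.003329 K/W
R_total = 0.1812 K/W
Q = ΔT/R_total = 115/0.1812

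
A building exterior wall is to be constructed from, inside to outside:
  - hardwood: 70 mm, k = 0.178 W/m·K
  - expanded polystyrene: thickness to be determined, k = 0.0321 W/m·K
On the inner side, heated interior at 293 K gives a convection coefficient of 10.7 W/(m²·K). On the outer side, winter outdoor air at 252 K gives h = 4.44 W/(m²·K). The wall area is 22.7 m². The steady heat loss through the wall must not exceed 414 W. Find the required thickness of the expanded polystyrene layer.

L ≈ 49.3 mm

Model the wall as resistances in series:
R_inner film = 1/(h_i·A) = 1/(10.7×22.7) = 0.004117 K/W
R_hardwood = L/(kA) = 0.07/(0.178×22.7) = 0.01732 K/W
R_outer film = 1/(h_o·A) = 1/(4.44×22.7) = 0.009922 K/W
Sum of the known resistances R_other = 0.03136 K/W
Required total resistance R_tot = ΔT/Q_allow = 41/414 = 0.09903 K/W
R_expanded polystyrene = R_tot − R_other = 0.06767 K/W
L = R·k·A = 0.06767×0.0321×22.7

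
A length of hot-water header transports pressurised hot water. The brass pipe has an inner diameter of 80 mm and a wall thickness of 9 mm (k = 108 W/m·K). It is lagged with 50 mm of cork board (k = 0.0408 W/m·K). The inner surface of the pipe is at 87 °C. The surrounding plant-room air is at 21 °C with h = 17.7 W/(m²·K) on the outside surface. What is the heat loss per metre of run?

For a radial system each layer contributes R = ln(r_out/r_in)/(2πkL); films add R = 1/(hA).
R_brass pipe wall = ln(49/40)/(2π×108×1) = 2.991×10^-4 K/W
R_cork board = ln(99/49)/(2π×0.0408×1) = 2.743 K/W
R_outer film = 1/(h_o·2πr_oL) = 1/(17.7×2π×0.099×1) = 0.09083 K/W
R_total = 2.835 K/W
Q = ΔT/R_total = 66/2.835

q′ ≈ 23.3 W/m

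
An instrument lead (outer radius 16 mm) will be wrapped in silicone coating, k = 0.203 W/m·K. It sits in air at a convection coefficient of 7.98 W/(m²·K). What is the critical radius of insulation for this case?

For a cylinder r_cr = k/h = 0.203/7.98
r_cr = 25.4 mm; since the bare radius (16 mm) is below r_cr, adding a thin layer of insulation will *increase* heat loss.

r_cr ≈ 25.4 mm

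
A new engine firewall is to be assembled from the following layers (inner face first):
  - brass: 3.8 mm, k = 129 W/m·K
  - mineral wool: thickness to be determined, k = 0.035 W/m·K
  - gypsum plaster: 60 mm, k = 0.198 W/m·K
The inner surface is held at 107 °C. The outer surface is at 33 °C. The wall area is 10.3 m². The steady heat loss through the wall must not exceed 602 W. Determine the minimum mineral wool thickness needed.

Thermal resistances in series:
R_brass = L/(kA) = 0.0038/(129×10.3) = 2.86×10^-6 K/W
R_gypsum plaster = L/(kA) = 0.06/(0.198×10.3) = 0.02942 K/W
Sum of the known resistances R_other = 0.02942 K/W
Required total resistance R_tot = ΔT/Q_allow = 74/602 = 0.1229 K/W
R_mineral wool = R_tot − R_other = 0.0935 K/W
L = R·k·A = 0.0935×0.035×10.3

L ≈ 33.7 mm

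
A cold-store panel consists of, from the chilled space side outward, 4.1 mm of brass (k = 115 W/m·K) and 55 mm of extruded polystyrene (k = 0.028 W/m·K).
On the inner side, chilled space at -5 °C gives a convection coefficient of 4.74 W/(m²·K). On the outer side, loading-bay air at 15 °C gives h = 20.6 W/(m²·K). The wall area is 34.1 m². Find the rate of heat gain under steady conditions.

Thermal resistances in series:
R_inner film = 1/(h_i·A) = 1/(4.74×34.1) = 0.006187 K/W
R_brass = L/(kA) = 0.0041/(115×34.1) = 1.046×10^-6 K/W
R_extruded polystyrene = L/(kA) = 0.055/(0.028×34.1) = 0.0576 K/W
R_outer film = 1/(h_o·A) = 1/(20.6×34.1) = 0.001424 K/W
R_total = 0.06522 K/W
Q = ΔT / R_total = 20 / 0.06522

Q ≈ 307 W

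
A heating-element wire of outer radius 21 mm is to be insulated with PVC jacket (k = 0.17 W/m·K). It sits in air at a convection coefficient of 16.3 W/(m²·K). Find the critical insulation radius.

For a cylinder r_cr = k/h = 0.17/16.3
r_cr = 10.4 mm; since the bare radius (21 mm) is above r_cr, any added insulation will reduce heat loss.

r_cr ≈ 10.4 mm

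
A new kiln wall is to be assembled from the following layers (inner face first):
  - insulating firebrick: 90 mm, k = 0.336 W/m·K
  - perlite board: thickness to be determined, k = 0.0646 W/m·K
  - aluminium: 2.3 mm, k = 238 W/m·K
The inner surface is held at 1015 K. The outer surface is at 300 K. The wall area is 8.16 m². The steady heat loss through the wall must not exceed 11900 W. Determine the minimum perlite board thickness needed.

Model the wall as resistances in series:
R_insulating firebrick = L/(kA) = 0.09/(0.336×8.16) = 0.03283 K/W
R_aluminium = L/(kA) = 0.0023/(238×8.16) = 1.184×10^-6 K/W
Sum of the known resistances R_other = 0.03283 K/W
Required total resistance R_tot = ΔT/Q_allow = 715/11900 = 0.06008 K/W
R_perlite board = R_tot − R_other = 0.02726 K/W
L = R·k·A = 0.02726×0.0646×8.16

L ≈ 14.4 mm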